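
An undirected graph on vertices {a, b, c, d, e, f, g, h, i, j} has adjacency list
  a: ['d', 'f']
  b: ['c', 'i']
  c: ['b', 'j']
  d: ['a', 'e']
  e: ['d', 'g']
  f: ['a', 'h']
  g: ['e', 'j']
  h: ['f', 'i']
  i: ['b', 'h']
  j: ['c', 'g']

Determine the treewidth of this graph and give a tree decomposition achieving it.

The largest bag has 3 vertices, giving width 2; this decomposition certifies tw(G) ≤ 2. The edges d–a–f–h–i–b–c–j–g–e–d form a cycle, so G is not a tree and its treewidth is at least 2. Therefore the treewidth is 2.

Treewidth 2.
One such decomposition:
Bags: B1 = {a, d, f}  B2 = {d, f, h}  B3 = {d, h, i}  B4 = {b, d, i}  B5 = {b, c, d}  B6 = {c, d, j}  B7 = {d, g, j}  B8 = {d, e, g}
Tree: B1–B2, B2–B3, B3–B4, B4–B5, B5–B6, B6–B7, B7–B8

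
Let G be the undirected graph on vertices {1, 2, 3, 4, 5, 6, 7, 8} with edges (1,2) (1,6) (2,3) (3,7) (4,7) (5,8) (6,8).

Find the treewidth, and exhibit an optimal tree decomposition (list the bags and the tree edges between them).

Every bag has size at most 2, so the width is 2 − 1 = 1 and tw(G) ≤ 1. G has an edge, so its treewidth is at least 1. The upper and lower bounds meet at 1, so that is the treewidth.

Treewidth 1.
One such decomposition:
Bags: B1 = {4, 7}  B2 = {3, 7}  B3 = {2, 3}  B4 = {1, 2}  B5 = {1, 6}  B6 = {6, 8}  B7 = {5, 8}
Tree: B1–B2, B2–B3, B3–B4, B4–B5, B5–B6, B6–B7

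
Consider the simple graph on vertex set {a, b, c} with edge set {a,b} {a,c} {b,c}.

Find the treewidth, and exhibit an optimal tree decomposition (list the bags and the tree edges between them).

Treewidth 2.
One optimal decomposition is:
Bags: B1 = {a, b, c}
Tree: (single bag)

With just one bag of size 3, the width is 3 − 1 = 2, so tw(G) ≤ 2. Conversely, {a, b, c} is a clique of size 3, and the vertices of any clique must share a bag in every tree decomposition; so some bag has ≥ 3 vertices and tw(G) ≥ 2. Therefore the treewidth is 2.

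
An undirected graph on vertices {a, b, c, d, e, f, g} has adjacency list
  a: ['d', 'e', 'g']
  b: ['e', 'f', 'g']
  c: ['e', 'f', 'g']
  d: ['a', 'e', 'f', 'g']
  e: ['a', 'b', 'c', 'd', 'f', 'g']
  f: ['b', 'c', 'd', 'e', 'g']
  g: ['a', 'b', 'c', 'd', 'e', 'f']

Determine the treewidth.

A width-3 tree decomposition is:
Bags: B1 = {b, e, f, g}  B2 = {d, e, f, g}  B3 = {a, d, e, g}  B4 = {c, e, f, g}
Tree: B1–B2, B2–B3, B1–B4
Every bag has size at most 4, so the width is 4 − 1 = 3 and tw(G) ≤ 3. For the lower bound, the 4 vertices {a, d, e, g} are pairwise adjacent, and any tree decomposition puts a clique entirely inside one bag — forcing width ≥ 3. Hence tw(G) = 3 exactly.

3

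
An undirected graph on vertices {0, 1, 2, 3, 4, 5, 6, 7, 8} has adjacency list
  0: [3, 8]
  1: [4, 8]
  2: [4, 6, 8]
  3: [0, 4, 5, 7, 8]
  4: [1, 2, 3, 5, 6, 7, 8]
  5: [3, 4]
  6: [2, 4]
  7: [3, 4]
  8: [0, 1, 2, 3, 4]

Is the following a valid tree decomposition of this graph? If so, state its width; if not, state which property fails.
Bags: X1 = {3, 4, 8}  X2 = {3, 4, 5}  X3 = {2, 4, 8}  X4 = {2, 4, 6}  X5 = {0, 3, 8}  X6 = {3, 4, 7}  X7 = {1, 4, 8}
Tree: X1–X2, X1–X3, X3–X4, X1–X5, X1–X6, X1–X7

Yes; width 2.

Vertex coverage: the bags together contain {0, 1, 2, 3, 4, 5, 6, 7, 8}, the full vertex set. Edge coverage: each edge of G has both endpoints in at least one bag. Running intersection: for every vertex, the bags containing it form a connected subtree. All three properties hold, so this is a valid tree decomposition of width max|bag| − 1 = 2, and hence tw(G) ≤ 2.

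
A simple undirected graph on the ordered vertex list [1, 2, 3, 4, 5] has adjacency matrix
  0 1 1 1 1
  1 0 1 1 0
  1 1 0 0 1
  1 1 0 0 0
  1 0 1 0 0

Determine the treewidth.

2

A width-2 tree decomposition is:
Bags: B1 = {1, 2, 4}  B2 = {1, 2, 3}  B3 = {1, 3, 5}
Tree: B1–B2, B2–B3
The largest bag has 3 vertices, giving width 2; this decomposition certifies tw(G) ≤ 2. Conversely, {1, 2, 3} is a clique of size 3, and the vertices of any clique must share a bag in every tree decomposition; so some bag has ≥ 3 vertices and tw(G) ≥ 2. Therefore the treewidth is 2.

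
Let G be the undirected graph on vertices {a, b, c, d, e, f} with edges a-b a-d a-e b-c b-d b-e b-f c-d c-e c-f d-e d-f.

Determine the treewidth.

A width-3 tree decomposition is:
Bags: B1 = {b, c, d, e}  B2 = {b, c, d, f}  B3 = {a, b, d, e}
Tree: B1–B2, B1–B3
The largest bag has 4 vertices, giving width 3; this decomposition certifies tw(G) ≤ 3. On the other hand G contains the 4-clique {b, c, d, e}. A clique must lie in a single bag of any decomposition, so no decomposition can have width below 3. Hence tw(G) = 3 exactly.

3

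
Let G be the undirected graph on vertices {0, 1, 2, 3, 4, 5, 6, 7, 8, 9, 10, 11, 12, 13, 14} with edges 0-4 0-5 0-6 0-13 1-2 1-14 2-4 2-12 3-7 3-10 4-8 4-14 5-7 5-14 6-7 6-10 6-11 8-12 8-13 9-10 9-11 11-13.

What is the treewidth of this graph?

A width-3 tree decomposition is:
Bags: B1 = {1, 2, 8, 12}  B2 = {1, 2, 4, 8}  B3 = {1, 4, 8, 14}  B4 = {4, 8, 13, 14}  B5 = {0, 4, 13, 14}  B6 = {0, 5, 13, 14}  B7 = {0, 5, 11, 13}  B8 = {0, 5, 6, 11}  B9 = {5, 6, 7, 11}  B10 = {6, 7, 9, 11}  B11 = {6, 7, 9, 10}  B12 = {3, 7, 9, 10}
Tree: B1–B2, B2–B3, B3–B4, B4–B5, B5–B6, B6–B7, B7–B8, B8–B9, B9–B10, B10–B11, B11–B12
The largest bag has 4 vertices, giving width 3; this decomposition certifies tw(G) ≤ 3. For the lower bound: the 4 vertex sets {1,2,12}, {8}, {4}, {0,5,13,14} are disjoint, each induces a connected subgraph, and every pair is joined by at least one edge of G. Contracting each set to a single vertex therefore yields K_{4} as a minor, and since treewidth is minor-monotone, tw(G) ≥ tw(K_{4}) = 3. Combining the bounds, tw(G) = 3.

3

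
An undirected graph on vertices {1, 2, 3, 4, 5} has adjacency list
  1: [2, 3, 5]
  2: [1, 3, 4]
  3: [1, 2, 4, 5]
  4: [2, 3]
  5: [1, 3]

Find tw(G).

2

A width-2 tree decomposition is:
Bags: B1 = {1, 3, 5}  B2 = {1, 2, 3}  B3 = {2, 3, 4}
Tree: B1–B2, B2–B3
Each bag holds 3 vertices, so the decomposition has width 2, which upper-bounds the treewidth. Conversely, {1, 2, 3} is a clique of size 3, and the vertices of any clique must share a bag in every tree decomposition; so some bag has ≥ 3 vertices and tw(G) ≥ 2. Combining the bounds, tw(G) = 2.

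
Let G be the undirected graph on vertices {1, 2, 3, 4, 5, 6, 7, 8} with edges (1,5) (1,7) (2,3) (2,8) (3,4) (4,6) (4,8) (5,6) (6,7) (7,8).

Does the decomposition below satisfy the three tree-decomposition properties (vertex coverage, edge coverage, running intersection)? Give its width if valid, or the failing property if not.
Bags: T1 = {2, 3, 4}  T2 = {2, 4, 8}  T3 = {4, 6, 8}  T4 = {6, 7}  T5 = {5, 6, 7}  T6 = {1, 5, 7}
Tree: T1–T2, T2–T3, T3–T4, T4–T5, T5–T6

A tree decomposition must satisfy three properties: every vertex lies in some bag; for every edge, both endpoints lie together in some bag; and for every vertex, the bags containing it form a connected subtree. Here edge (8,7) lies in no bag, so the decomposition is invalid.

No — edge (8,7) lies in no bag.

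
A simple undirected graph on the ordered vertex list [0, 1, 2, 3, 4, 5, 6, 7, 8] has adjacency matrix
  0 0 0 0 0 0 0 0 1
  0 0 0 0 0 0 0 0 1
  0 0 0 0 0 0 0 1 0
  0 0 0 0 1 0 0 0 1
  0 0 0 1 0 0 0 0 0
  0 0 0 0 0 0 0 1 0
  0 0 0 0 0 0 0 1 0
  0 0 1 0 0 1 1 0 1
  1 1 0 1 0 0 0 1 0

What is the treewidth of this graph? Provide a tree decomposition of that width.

Every bag has size at most 2, so the width is 2 − 1 = 1 and tw(G) ≤ 1. Since G has at least one edge (e.g. 3–8), it is not an edgeless graph, so tw(G) ≥ 1. Therefore the treewidth is 1.

Treewidth 1.
Bags: B1 = {3, 8}  B2 = {7, 8}  B3 = {5, 7}  B4 = {6, 7}  B5 = {1, 8}  B6 = {2, 7}  B7 = {0, 8}  B8 = {3, 4}
Tree: B1–B2, B2–B3, B3–B4, B1–B5, B3–B6, B2–B7, B1–B8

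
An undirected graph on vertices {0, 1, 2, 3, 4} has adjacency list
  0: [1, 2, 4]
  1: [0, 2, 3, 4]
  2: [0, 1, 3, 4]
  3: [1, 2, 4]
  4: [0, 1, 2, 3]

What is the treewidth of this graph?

A width-3 tree decomposition is:
Bags: B1 = {0, 1, 2, 4}  B2 = {1, 2, 3, 4}
Tree: B1–B2
The largest bag has 4 vertices, giving width 3; this decomposition certifies tw(G) ≤ 3. On the other hand G contains the 4-clique {0, 1, 2, 4}. A clique must lie in a single bag of any decomposition, so no decomposition can have width below 3. Therefore the treewidth is 3.

3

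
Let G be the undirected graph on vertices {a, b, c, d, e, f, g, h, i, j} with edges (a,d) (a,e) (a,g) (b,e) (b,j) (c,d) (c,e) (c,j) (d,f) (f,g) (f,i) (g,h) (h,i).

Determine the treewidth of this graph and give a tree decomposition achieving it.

Treewidth 2.
One optimal decomposition is:
Bags: B1 = {f, h, i}  B2 = {f, g, h}  B3 = {d, f, g}  B4 = {a, d, g}  B5 = {a, c, d}  B6 = {a, c, e}  B7 = {c, e, j}  B8 = {b, e, j}
Tree: B1–B2, B2–B3, B3–B4, B4–B5, B5–B6, B6–B7, B7–B8

The largest bag has 3 vertices, giving width 2; this decomposition certifies tw(G) ≤ 2. For the lower bound, G contains the cycle i–h–g–f–i, so G is not a forest; only forests have treewidth ≤ 1, hence tw(G) ≥ 2. Therefore the treewidth is 2.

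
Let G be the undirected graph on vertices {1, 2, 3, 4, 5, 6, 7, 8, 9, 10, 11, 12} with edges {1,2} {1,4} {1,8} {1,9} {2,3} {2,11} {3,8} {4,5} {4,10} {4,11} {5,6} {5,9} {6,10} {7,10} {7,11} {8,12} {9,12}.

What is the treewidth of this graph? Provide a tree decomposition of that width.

Treewidth 3.
One such decomposition:
Bags: B1 = {3, 8, 9, 12}  B2 = {1, 3, 8, 9}  B3 = {1, 2, 3, 9}  B4 = {1, 2, 5, 9}  B5 = {1, 2, 4, 5}  B6 = {2, 4, 5, 11}  B7 = {4, 5, 6, 11}  B8 = {4, 6, 10, 11}  B9 = {6, 7, 10, 11}
Tree: B1–B2, B2–B3, B3–B4, B4–B5, B5–B6, B6–B7, B7–B8, B8–B9

The largest bag has 4 vertices, giving width 3; this decomposition certifies tw(G) ≤ 3. For the lower bound: the 4 vertex sets {3,8,12}, {9}, {1}, {2,4,5,11} are disjoint, each induces a connected subgraph, and every pair is joined by at least one edge of G. Contracting each set to a single vertex therefore yields K_{4} as a minor, and since treewidth is minor-monotone, tw(G) ≥ tw(K_{4}) = 3. Combining the bounds, tw(G) = 3.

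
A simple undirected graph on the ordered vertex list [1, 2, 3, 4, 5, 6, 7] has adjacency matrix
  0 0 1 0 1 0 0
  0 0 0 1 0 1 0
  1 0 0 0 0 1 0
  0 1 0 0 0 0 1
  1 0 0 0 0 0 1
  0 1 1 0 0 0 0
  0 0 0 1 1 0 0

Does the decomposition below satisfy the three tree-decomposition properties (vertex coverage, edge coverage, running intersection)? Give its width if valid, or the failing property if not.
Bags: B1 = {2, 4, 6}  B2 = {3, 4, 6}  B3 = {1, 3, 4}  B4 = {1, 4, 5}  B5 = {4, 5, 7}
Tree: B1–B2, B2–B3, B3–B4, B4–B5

Vertex coverage: the bags together contain {1, 2, 3, 4, 5, 6, 7}, the full vertex set. Edge coverage: each edge of G has both endpoints in at least one bag. Running intersection: for every vertex, the bags containing it form a connected subtree. All three properties hold, so this is a valid tree decomposition of width max|bag| − 1 = 2, and hence tw(G) ≤ 2.

Yes; width 2.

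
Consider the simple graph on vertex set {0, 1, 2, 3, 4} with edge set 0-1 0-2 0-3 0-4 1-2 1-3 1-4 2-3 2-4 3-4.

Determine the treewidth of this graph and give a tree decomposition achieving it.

Treewidth 4.
One optimal decomposition is:
Bags: B1 = {0, 1, 2, 3, 4}
Tree: (single bag)

With just one bag of size 5, the width is 5 − 1 = 4, so tw(G) ≤ 4. For the lower bound, the 5 vertices {0, 1, 2, 3, 4} are pairwise adjacent, and any tree decomposition puts a clique entirely inside one bag — forcing width ≥ 4. Hence tw(G) = 4 exactly.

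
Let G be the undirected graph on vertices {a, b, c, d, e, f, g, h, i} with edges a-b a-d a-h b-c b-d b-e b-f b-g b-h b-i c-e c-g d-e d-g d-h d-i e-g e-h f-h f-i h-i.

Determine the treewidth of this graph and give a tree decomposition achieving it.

Every bag has size at most 4, so the width is 4 − 1 = 3 and tw(G) ≤ 3. Conversely, {b, d, e, g} is a clique of size 4, and the vertices of any clique must share a bag in every tree decomposition; so some bag has ≥ 4 vertices and tw(G) ≥ 3. Combining the bounds, tw(G) = 3.

Treewidth 3.
Bags: B1 = {b, d, e, h}  B2 = {a, b, d, h}  B3 = {b, d, e, g}  B4 = {b, d, h, i}  B5 = {b, f, h, i}  B6 = {b, c, e, g}
Tree: B1–B2, B1–B3, B1–B4, B4–B5, B3–B6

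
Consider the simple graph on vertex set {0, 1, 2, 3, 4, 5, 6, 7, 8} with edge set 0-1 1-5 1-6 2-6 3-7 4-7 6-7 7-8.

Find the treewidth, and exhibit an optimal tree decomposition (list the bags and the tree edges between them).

Treewidth 1.
Bags: B1 = {2, 6}  B2 = {6, 7}  B3 = {1, 6}  B4 = {4, 7}  B5 = {3, 7}  B6 = {0, 1}  B7 = {1, 5}  B8 = {7, 8}
Tree: B1–B2, B1–B3, B2–B4, B2–B5, B3–B6, B3–B7, B5–B8

The largest bag has 2 vertices, giving width 1; this decomposition certifies tw(G) ≤ 1. G has an edge, so its treewidth is at least 1. Combining the bounds, tw(G) = 1.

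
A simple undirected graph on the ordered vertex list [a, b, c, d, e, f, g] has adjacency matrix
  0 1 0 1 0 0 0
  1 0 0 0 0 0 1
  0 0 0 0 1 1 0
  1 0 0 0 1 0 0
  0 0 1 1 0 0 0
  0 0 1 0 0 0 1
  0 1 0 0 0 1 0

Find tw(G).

A width-2 tree decomposition is:
Bags: B1 = {c, e, f}  B2 = {e, f, g}  B3 = {b, e, g}  B4 = {a, b, e}  B5 = {a, d, e}
Tree: B1–B2, B2–B3, B3–B4, B4–B5
Every bag has size at most 3, so the width is 3 − 1 = 2 and tw(G) ≤ 2. The edges e–c–f–g–b–a–d–e form a cycle, so G is not a tree and its treewidth is at least 2. Therefore the treewidth is 2.

2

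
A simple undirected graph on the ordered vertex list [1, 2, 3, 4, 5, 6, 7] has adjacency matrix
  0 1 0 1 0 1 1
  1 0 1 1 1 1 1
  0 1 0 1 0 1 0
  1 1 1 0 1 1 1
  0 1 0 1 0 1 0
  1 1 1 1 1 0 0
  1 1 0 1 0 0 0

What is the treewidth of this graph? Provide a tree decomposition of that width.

Treewidth 3.
One such decomposition:
Bags: B1 = {1, 2, 4, 6}  B2 = {1, 2, 4, 7}  B3 = {2, 3, 4, 6}  B4 = {2, 4, 5, 6}
Tree: B1–B2, B1–B3, B3–B4

Each bag holds 4 vertices, so the decomposition has width 3, which upper-bounds the treewidth. On the other hand G contains the 4-clique {1, 2, 4, 6}. A clique must lie in a single bag of any decomposition, so no decomposition can have width below 3. Hence tw(G) = 3 exactly.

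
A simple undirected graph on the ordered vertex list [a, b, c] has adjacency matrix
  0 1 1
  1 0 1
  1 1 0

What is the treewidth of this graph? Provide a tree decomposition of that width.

Treewidth 2.
Bags: B1 = {a, b, c}
Tree: (single bag)

A single bag containing all 3 vertices is trivially a valid decomposition of width 2. On the other hand G contains the 3-clique {a, b, c}. A clique must lie in a single bag of any decomposition, so no decomposition can have width below 2. Therefore the treewidth is 2.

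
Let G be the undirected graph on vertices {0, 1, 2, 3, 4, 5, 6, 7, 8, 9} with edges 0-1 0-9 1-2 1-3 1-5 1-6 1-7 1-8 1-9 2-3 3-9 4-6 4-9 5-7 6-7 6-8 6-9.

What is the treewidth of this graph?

A width-2 tree decomposition is:
Bags: B1 = {1, 6, 9}  B2 = {1, 6, 8}  B3 = {1, 3, 9}  B4 = {4, 6, 9}  B5 = {1, 6, 7}  B6 = {1, 2, 3}  B7 = {1, 5, 7}  B8 = {0, 1, 9}
Tree: B1–B2, B1–B3, B1–B4, B2–B5, B3–B6, B5–B7, B3–B8
Every bag has size at most 3, so the width is 3 − 1 = 2 and tw(G) ≤ 2. Conversely, {0, 1, 9} is a clique of size 3, and the vertices of any clique must share a bag in every tree decomposition; so some bag has ≥ 3 vertices and tw(G) ≥ 2. Therefore the treewidth is 2.

2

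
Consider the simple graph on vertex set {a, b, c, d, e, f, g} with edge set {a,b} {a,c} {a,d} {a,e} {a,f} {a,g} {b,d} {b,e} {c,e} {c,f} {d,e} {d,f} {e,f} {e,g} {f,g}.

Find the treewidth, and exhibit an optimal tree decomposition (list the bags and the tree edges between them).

Each bag holds 4 vertices, so the decomposition has width 3, which upper-bounds the treewidth. On the other hand G contains the 4-clique {a, d, e, f}. A clique must lie in a single bag of any decomposition, so no decomposition can have width below 3. Hence tw(G) = 3 exactly.

Treewidth 3.
One optimal decomposition is:
Bags: B1 = {a, e, f, g}  B2 = {a, d, e, f}  B3 = {a, c, e, f}  B4 = {a, b, d, e}
Tree: B1–B2, B1–B3, B2–B4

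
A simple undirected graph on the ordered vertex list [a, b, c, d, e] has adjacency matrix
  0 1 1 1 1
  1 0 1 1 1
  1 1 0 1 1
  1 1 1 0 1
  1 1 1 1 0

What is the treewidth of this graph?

4

A width-4 tree decomposition is:
Bags: B1 = {a, b, c, d, e}
Tree: (single bag)
A single bag containing all 5 vertices is trivially a valid decomposition of width 4. On the other hand G contains the 5-clique {a, b, c, d, e}. A clique must lie in a single bag of any decomposition, so no decomposition can have width below 4. Combining the bounds, tw(G) = 4.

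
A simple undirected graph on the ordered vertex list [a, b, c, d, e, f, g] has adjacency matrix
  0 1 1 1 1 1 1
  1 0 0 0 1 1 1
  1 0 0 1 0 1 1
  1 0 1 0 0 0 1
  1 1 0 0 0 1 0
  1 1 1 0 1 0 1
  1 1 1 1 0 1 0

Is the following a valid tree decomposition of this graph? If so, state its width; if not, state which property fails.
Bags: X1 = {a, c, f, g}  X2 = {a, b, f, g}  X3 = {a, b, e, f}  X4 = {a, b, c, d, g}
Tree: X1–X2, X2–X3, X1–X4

A tree decomposition must satisfy three properties: every vertex lies in some bag; for every edge, both endpoints lie together in some bag; and for every vertex, the bags containing it form a connected subtree. Here bags containing vertex b are not connected in the tree, so the decomposition is invalid.

No — bags containing vertex b are not connected in the tree.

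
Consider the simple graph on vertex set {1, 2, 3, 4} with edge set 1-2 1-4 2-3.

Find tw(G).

A width-1 tree decomposition is:
Bags: B1 = {2, 3}  B2 = {1, 2}  B3 = {1, 4}
Tree: B1–B2, B2–B3
Each bag holds 2 vertices, so the decomposition has width 1, which upper-bounds the treewidth. G has an edge, so its treewidth is at least 1. Therefore the treewidth is 1.

1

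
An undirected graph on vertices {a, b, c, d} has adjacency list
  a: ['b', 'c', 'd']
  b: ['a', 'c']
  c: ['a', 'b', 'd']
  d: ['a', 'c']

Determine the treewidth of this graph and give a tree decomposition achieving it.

The largest bag has 3 vertices, giving width 2; this decomposition certifies tw(G) ≤ 2. On the other hand G contains the 3-clique {a, c, d}. A clique must lie in a single bag of any decomposition, so no decomposition can have width below 2. The upper and lower bounds meet at 2, so that is the treewidth.

Treewidth 2.
Bags: B1 = {a, c, d}  B2 = {a, b, c}
Tree: B1–B2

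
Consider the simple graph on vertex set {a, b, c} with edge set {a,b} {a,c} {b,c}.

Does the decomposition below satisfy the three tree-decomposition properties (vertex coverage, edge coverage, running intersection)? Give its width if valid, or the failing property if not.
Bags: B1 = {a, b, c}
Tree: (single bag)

Yes; width 2.

Every vertex of G appears in some bag (union = {a, b, c}); every edge is covered by a bag; and for each vertex v the set of bags containing v is connected in the bag tree. The decomposition is therefore valid. The largest bag has 3 vertices, so the width is 2.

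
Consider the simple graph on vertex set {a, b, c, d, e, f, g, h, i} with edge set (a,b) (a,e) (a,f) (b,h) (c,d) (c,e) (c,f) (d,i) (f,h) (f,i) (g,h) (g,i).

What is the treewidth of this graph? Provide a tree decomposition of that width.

Treewidth 3.
One optimal decomposition is:
Bags: B1 = {d, g, h, i}  B2 = {d, f, h, i}  B3 = {c, d, f, h}  B4 = {b, c, f, h}  B5 = {a, b, c, f}  B6 = {a, b, c, e}
Tree: B1–B2, B2–B3, B3–B4, B4–B5, B5–B6

The largest bag has 4 vertices, giving width 3; this decomposition certifies tw(G) ≤ 3. For the lower bound: the 4 vertex sets {d,g,i}, {h}, {f}, {a,b,c,e} are disjoint, each induces a connected subgraph, and every pair is joined by at least one edge of G. Contracting each set to a single vertex therefore yields K_{4} as a minor, and since treewidth is minor-monotone, tw(G) ≥ tw(K_{4}) = 3. Combining the bounds, tw(G) = 3.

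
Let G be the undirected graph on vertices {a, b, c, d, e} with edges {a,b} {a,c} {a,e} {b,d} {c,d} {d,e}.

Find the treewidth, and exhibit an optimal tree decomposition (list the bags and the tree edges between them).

Every bag has size at most 3, so the width is 3 − 1 = 2 and tw(G) ≤ 2. The edges e–d–b–a–e form a cycle, so G is not a tree and its treewidth is at least 2. Therefore the treewidth is 2.

Treewidth 2.
One such decomposition:
Bags: B1 = {a, d, e}  B2 = {a, b, d}  B3 = {a, c, d}
Tree: B1–B2, B2–B3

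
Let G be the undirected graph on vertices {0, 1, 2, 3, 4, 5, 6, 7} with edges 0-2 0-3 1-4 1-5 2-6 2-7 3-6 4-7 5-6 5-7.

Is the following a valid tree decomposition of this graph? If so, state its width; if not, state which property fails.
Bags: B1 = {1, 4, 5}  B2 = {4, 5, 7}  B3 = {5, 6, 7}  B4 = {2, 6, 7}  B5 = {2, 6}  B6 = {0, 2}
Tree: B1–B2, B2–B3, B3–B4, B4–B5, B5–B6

No — vertex 3 appears in no bag.

A tree decomposition must satisfy three properties: every vertex lies in some bag; for every edge, both endpoints lie together in some bag; and for every vertex, the bags containing it form a connected subtree. Here vertex 3 appears in no bag, so the decomposition is invalid.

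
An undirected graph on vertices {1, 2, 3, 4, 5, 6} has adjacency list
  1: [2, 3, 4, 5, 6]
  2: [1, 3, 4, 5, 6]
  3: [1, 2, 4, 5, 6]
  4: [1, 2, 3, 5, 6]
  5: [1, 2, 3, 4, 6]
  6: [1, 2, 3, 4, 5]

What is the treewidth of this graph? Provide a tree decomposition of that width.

Treewidth 5.
One such decomposition:
Bags: B1 = {1, 2, 3, 4, 5, 6}
Tree: (single bag)

A single bag containing all 6 vertices is trivially a valid decomposition of width 5. On the other hand G contains the 6-clique {1, 2, 3, 4, 5, 6}. A clique must lie in a single bag of any decomposition, so no decomposition can have width below 5. The upper and lower bounds meet at 5, so that is the treewidth.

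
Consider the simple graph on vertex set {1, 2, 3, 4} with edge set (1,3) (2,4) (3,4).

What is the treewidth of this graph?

A width-1 tree decomposition is:
Bags: B1 = {2, 4}  B2 = {3, 4}  B3 = {1, 3}
Tree: B1–B2, B2–B3
Each bag holds 2 vertices, so the decomposition has width 1, which upper-bounds the treewidth. G has an edge, so its treewidth is at least 1. Combining the bounds, tw(G) = 1.

1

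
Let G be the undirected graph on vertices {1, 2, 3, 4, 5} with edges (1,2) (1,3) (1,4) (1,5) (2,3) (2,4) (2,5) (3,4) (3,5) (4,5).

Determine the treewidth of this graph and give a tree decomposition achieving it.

A single bag containing all 5 vertices is trivially a valid decomposition of width 4. Conversely, {1, 2, 3, 4, 5} is a clique of size 5, and the vertices of any clique must share a bag in every tree decomposition; so some bag has ≥ 5 vertices and tw(G) ≥ 4. Therefore the treewidth is 4.

Treewidth 4.
One such decomposition:
Bags: B1 = {1, 2, 3, 4, 5}
Tree: (single bag)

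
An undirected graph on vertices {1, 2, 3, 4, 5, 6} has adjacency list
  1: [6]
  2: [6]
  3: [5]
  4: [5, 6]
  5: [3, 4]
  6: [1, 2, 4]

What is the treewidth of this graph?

1

A width-1 tree decomposition is:
Bags: B1 = {4, 6}  B2 = {1, 6}  B3 = {2, 6}  B4 = {4, 5}  B5 = {3, 5}
Tree: B1–B2, B1–B3, B1–B4, B4–B5
Every bag has size at most 2, so the width is 2 − 1 = 1 and tw(G) ≤ 1. Since G has at least one edge (e.g. 4–6), it is not an edgeless graph, so tw(G) ≥ 1. Hence tw(G) = 1 exactly.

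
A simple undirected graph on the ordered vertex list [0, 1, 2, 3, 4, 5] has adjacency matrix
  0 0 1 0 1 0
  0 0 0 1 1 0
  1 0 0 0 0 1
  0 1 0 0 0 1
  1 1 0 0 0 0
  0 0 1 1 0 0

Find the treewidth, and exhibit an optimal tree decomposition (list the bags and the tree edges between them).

Treewidth 2.
One optimal decomposition is:
Bags: B1 = {2, 3, 5}  B2 = {0, 2, 3}  B3 = {0, 3, 4}  B4 = {1, 3, 4}
Tree: B1–B2, B2–B3, B3–B4

Each bag holds 3 vertices, so the decomposition has width 2, which upper-bounds the treewidth. The edges 3–5–2–0–4–1–3 form a cycle, so G is not a tree and its treewidth is at least 2. Therefore the treewidth is 2.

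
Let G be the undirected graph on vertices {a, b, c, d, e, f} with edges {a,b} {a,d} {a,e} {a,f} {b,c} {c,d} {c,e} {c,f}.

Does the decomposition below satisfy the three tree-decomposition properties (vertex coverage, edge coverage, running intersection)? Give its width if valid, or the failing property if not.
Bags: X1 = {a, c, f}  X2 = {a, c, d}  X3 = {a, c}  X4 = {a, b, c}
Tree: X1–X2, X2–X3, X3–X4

No — vertex e appears in no bag.

A tree decomposition must satisfy three properties: every vertex lies in some bag; for every edge, both endpoints lie together in some bag; and for every vertex, the bags containing it form a connected subtree. Here vertex e appears in no bag, so the decomposition is invalid.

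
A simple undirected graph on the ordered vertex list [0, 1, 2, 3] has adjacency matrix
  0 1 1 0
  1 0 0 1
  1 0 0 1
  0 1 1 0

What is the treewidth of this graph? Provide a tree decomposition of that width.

The largest bag has 3 vertices, giving width 2; this decomposition certifies tw(G) ≤ 2. The edges 0–1–3–2–0 form a cycle, so G is not a tree and its treewidth is at least 2. The upper and lower bounds meet at 2, so that is the treewidth.

Treewidth 2.
One optimal decomposition is:
Bags: B1 = {0, 1, 3}  B2 = {0, 2, 3}
Tree: B1–B2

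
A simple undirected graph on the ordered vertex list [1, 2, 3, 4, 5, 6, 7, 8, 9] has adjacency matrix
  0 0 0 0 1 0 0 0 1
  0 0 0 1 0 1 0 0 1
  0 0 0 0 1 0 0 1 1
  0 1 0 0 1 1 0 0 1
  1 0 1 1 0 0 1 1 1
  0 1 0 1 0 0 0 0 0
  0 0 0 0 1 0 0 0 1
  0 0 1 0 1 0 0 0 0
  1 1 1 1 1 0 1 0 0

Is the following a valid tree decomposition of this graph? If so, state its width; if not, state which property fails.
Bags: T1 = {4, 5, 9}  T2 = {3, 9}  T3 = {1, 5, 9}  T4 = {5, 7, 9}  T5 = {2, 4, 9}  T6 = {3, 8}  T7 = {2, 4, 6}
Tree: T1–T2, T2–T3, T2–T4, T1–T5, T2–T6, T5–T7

No — edge (5,3) lies in no bag.

A tree decomposition must satisfy three properties: every vertex lies in some bag; for every edge, both endpoints lie together in some bag; and for every vertex, the bags containing it form a connected subtree. Here edge (5,3) lies in no bag, so the decomposition is invalid.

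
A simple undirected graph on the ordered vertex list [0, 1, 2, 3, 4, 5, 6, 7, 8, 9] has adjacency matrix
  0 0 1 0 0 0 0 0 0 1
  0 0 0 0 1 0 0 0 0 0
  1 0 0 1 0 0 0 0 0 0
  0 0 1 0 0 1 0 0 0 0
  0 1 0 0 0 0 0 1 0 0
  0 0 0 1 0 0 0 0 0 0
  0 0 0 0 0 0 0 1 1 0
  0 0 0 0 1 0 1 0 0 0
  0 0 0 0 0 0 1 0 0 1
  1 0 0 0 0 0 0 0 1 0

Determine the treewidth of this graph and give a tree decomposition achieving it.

Treewidth 1.
One optimal decomposition is:
Bags: B1 = {1, 4}  B2 = {4, 7}  B3 = {6, 7}  B4 = {6, 8}  B5 = {8, 9}  B6 = {0, 9}  B7 = {0, 2}  B8 = {2, 3}  B9 = {3, 5}
Tree: B1–B2, B2–B3, B3–B4, B4–B5, B5–B6, B6–B7, B7–B8, B8–B9

Every bag has size at most 2, so the width is 2 − 1 = 1 and tw(G) ≤ 1. Since G has at least one edge (e.g. 1–4), it is not an edgeless graph, so tw(G) ≥ 1. The upper and lower bounds meet at 1, so that is the treewidth.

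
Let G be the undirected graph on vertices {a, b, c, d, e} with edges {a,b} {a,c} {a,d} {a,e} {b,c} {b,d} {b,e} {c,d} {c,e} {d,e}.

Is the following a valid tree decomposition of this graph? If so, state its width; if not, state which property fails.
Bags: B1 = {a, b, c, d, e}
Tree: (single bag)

Checking the three conditions: (i) the bags cover all of {a, b, c, d, e}; (ii) for each edge, some bag contains both endpoints; (iii) the bags containing any fixed vertex form a subtree. All hold, so the decomposition is valid with width 5 − 1 = 4.

Yes; width 4.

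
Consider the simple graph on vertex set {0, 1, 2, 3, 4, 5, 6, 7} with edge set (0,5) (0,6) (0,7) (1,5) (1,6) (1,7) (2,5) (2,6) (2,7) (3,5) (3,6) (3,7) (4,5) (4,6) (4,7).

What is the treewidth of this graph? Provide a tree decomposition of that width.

The largest bag has 4 vertices, giving width 3; this decomposition certifies tw(G) ≤ 3. For the lower bound: the 4 vertex sets {1,5}, {2,6}, {7}, {0} are disjoint, each induces a connected subgraph, and every pair is joined by at least one edge of G. Contracting each set to a single vertex therefore yields K_{4} as a minor, and since treewidth is minor-monotone, tw(G) ≥ tw(K_{4}) = 3. Therefore the treewidth is 3.

Treewidth 3.
One optimal decomposition is:
Bags: B1 = {1, 5, 6, 7}  B2 = {2, 5, 6, 7}  B3 = {0, 5, 6, 7}  B4 = {4, 5, 6, 7}  B5 = {3, 5, 6, 7}
Tree: B1–B2, B2–B3, B3–B4, B4–B5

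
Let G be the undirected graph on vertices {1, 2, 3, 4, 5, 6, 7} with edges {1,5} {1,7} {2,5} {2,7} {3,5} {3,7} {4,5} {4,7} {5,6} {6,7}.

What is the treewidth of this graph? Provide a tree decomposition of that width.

Treewidth 2.
One optimal decomposition is:
Bags: B1 = {4, 5, 7}  B2 = {1, 5, 7}  B3 = {5, 6, 7}  B4 = {3, 5, 7}  B5 = {2, 5, 7}
Tree: B1–B2, B2–B3, B3–B4, B4–B5

Every bag has size at most 3, so the width is 3 − 1 = 2 and tw(G) ≤ 2. For the lower bound, G contains the cycle 5–4–7–1–5, so G is not a forest; only forests have treewidth ≤ 1, hence tw(G) ≥ 2. The upper and lower bounds meet at 2, so that is the treewidth.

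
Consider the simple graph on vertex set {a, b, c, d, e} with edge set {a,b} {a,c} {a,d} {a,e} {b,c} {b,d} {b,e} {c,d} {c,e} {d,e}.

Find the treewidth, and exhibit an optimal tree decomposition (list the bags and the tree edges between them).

Treewidth 4.
One optimal decomposition is:
Bags: B1 = {a, b, c, d, e}
Tree: (single bag)

A single bag containing all 5 vertices is trivially a valid decomposition of width 4. For the lower bound, the 5 vertices {a, b, c, d, e} are pairwise adjacent, and any tree decomposition puts a clique entirely inside one bag — forcing width ≥ 4. Hence tw(G) = 4 exactly.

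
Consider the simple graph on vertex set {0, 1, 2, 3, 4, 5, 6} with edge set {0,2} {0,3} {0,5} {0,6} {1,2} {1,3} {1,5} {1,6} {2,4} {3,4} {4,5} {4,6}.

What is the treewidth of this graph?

A width-3 tree decomposition is:
Bags: B1 = {0, 1, 2, 4}  B2 = {0, 1, 4, 5}  B3 = {0, 1, 3, 4}  B4 = {0, 1, 4, 6}
Tree: B1–B2, B2–B3, B3–B4
Every bag has size at most 4, so the width is 4 − 1 = 3 and tw(G) ≤ 3. For the lower bound: the 4 vertex sets {1,2}, {4,5}, {0}, {3} are disjoint, each induces a connected subgraph, and every pair is joined by at least one edge of G. Contracting each set to a single vertex therefore yields K_{4} as a minor, and since treewidth is minor-monotone, tw(G) ≥ tw(K_{4}) = 3. The upper and lower bounds meet at 3, so that is the treewidth.

3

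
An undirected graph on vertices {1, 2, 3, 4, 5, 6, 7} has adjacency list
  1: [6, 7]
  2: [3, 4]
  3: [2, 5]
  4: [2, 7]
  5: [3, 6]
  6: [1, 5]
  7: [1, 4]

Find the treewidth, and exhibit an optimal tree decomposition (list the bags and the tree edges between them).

The largest bag has 3 vertices, giving width 2; this decomposition certifies tw(G) ≤ 2. The edges 5–3–2–4–7–1–6–5 form a cycle, so G is not a tree and its treewidth is at least 2. Combining the bounds, tw(G) = 2.

Treewidth 2.
One optimal decomposition is:
Bags: B1 = {2, 3, 5}  B2 = {2, 4, 5}  B3 = {4, 5, 7}  B4 = {1, 5, 7}  B5 = {1, 5, 6}
Tree: B1–B2, B2–B3, B3–B4, B4–B5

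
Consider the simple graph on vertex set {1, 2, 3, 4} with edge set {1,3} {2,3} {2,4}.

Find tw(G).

1

A width-1 tree decomposition is:
Bags: B1 = {2, 4}  B2 = {2, 3}  B3 = {1, 3}
Tree: B1–B2, B2–B3
The largest bag has 2 vertices, giving width 1; this decomposition certifies tw(G) ≤ 1. Since G has at least one edge (e.g. 4–2), it is not an edgeless graph, so tw(G) ≥ 1. Hence tw(G) = 1 exactly.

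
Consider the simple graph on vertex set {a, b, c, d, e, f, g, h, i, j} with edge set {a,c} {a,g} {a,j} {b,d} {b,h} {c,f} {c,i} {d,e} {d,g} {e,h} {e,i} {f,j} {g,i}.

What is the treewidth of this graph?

A width-2 tree decomposition is:
Bags: B1 = {c, f, j}  B2 = {a, c, j}  B3 = {a, c, i}  B4 = {a, g, i}  B5 = {e, g, i}  B6 = {d, e, g}  B7 = {d, e, h}  B8 = {b, d, h}
Tree: B1–B2, B2–B3, B3–B4, B4–B5, B5–B6, B6–B7, B7–B8
Every bag has size at most 3, so the width is 3 − 1 = 2 and tw(G) ≤ 2. The edges f–j–a–c–f form a cycle, so G is not a tree and its treewidth is at least 2. Hence tw(G) = 2 exactly.

2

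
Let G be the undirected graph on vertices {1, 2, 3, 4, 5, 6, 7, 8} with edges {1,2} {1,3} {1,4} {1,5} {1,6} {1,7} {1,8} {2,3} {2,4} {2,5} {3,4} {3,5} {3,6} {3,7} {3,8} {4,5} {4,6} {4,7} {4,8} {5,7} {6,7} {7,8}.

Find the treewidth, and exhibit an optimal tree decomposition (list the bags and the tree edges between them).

The largest bag has 5 vertices, giving width 4; this decomposition certifies tw(G) ≤ 4. Conversely, {1, 2, 3, 4, 5} is a clique of size 5, and the vertices of any clique must share a bag in every tree decomposition; so some bag has ≥ 5 vertices and tw(G) ≥ 4. Therefore the treewidth is 4.

Treewidth 4.
One such decomposition:
Bags: B1 = {1, 3, 4, 6, 7}  B2 = {1, 3, 4, 5, 7}  B3 = {1, 2, 3, 4, 5}  B4 = {1, 3, 4, 7, 8}
Tree: B1–B2, B2–B3, B2–B4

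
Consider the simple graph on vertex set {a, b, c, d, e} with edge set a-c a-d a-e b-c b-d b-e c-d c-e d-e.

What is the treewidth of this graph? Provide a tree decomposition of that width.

Treewidth 3.
Bags: B1 = {a, c, d, e}  B2 = {b, c, d, e}
Tree: B1–B2

Each bag holds 4 vertices, so the decomposition has width 3, which upper-bounds the treewidth. On the other hand G contains the 4-clique {a, c, d, e}. A clique must lie in a single bag of any decomposition, so no decomposition can have width below 3. Therefore the treewidth is 3.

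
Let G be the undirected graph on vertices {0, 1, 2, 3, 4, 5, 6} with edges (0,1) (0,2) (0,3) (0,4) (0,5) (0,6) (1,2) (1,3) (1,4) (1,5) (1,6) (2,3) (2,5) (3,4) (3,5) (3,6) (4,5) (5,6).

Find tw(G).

4

A width-4 tree decomposition is:
Bags: B1 = {0, 1, 3, 4, 5}  B2 = {0, 1, 3, 5, 6}  B3 = {0, 1, 2, 3, 5}
Tree: B1–B2, B2–B3
Every bag has size at most 5, so the width is 5 − 1 = 4 and tw(G) ≤ 4. On the other hand G contains the 5-clique {0, 1, 2, 3, 5}. A clique must lie in a single bag of any decomposition, so no decomposition can have width below 4. Combining the bounds, tw(G) = 4.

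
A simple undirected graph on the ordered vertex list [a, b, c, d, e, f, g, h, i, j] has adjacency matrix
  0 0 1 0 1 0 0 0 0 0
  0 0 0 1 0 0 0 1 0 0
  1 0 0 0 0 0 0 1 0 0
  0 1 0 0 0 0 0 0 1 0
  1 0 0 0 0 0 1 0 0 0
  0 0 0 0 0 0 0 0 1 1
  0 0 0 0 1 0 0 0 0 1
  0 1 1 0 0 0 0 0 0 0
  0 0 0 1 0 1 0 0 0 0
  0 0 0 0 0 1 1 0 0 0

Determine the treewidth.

A width-2 tree decomposition is:
Bags: B1 = {a, e, g}  B2 = {a, g, j}  B3 = {a, f, j}  B4 = {a, f, i}  B5 = {a, d, i}  B6 = {a, b, d}  B7 = {a, b, h}  B8 = {a, c, h}
Tree: B1–B2, B2–B3, B3–B4, B4–B5, B5–B6, B6–B7, B7–B8
Every bag has size at most 3, so the width is 3 − 1 = 2 and tw(G) ≤ 2. Since a–e–g–j–f–i–d–b–h–c–a is a cycle in G, G is not acyclic. Forests are exactly the graphs of treewidth ≤ 1, so tw(G) ≥ 2. Hence tw(G) = 2 exactly.

2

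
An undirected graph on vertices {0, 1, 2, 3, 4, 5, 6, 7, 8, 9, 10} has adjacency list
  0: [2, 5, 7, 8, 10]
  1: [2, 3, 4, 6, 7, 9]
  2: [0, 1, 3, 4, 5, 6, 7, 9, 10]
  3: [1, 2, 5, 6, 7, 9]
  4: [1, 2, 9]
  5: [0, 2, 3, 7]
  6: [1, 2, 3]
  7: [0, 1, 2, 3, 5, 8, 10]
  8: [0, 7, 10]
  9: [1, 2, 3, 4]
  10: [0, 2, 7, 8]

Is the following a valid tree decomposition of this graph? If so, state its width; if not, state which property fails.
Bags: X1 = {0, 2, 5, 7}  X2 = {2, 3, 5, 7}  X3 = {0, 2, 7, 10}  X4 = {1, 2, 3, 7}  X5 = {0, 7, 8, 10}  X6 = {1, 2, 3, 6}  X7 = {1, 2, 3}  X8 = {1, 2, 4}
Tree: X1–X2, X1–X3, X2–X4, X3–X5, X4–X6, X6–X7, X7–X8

A tree decomposition must satisfy three properties: every vertex lies in some bag; for every edge, both endpoints lie together in some bag; and for every vertex, the bags containing it form a connected subtree. Here vertex 9 appears in no bag, so the decomposition is invalid.

No — vertex 9 appears in no bag.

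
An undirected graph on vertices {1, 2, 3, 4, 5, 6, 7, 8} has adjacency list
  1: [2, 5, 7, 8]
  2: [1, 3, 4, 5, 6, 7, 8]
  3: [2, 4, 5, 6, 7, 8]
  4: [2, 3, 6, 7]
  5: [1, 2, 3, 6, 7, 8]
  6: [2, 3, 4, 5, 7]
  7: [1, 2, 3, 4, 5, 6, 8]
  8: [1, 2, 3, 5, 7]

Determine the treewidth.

A width-4 tree decomposition is:
Bags: B1 = {2, 3, 5, 6, 7}  B2 = {2, 3, 5, 7, 8}  B3 = {1, 2, 5, 7, 8}  B4 = {2, 3, 4, 6, 7}
Tree: B1–B2, B2–B3, B1–B4
The largest bag has 5 vertices, giving width 4; this decomposition certifies tw(G) ≤ 4. For the lower bound, the 5 vertices {1, 2, 5, 7, 8} are pairwise adjacent, and any tree decomposition puts a clique entirely inside one bag — forcing width ≥ 4. Combining the bounds, tw(G) = 4.

4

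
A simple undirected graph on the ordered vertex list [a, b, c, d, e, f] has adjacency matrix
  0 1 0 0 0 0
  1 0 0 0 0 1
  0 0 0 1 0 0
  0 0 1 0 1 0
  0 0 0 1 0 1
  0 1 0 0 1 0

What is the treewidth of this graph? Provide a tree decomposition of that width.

Treewidth 1.
One optimal decomposition is:
Bags: B1 = {a, b}  B2 = {b, f}  B3 = {e, f}  B4 = {d, e}  B5 = {c, d}
Tree: B1–B2, B2–B3, B3–B4, B4–B5

The largest bag has 2 vertices, giving width 1; this decomposition certifies tw(G) ≤ 1. Any graph with an edge has treewidth ≥ 1, and G has the edge a–b. The upper and lower bounds meet at 1, so that is the treewidth.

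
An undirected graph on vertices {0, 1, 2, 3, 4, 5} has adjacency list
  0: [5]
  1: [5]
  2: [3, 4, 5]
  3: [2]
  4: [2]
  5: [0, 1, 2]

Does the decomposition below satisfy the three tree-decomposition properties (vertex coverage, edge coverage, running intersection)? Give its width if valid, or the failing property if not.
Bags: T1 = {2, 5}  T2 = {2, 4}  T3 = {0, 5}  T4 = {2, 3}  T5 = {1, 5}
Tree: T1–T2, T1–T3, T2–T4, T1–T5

Yes; width 1.

Every vertex of G appears in some bag (union = {0, 1, 2, 3, 4, 5}); every edge is covered by a bag; and for each vertex v the set of bags containing v is connected in the bag tree. The decomposition is therefore valid. The largest bag has 2 vertices, so the width is 1.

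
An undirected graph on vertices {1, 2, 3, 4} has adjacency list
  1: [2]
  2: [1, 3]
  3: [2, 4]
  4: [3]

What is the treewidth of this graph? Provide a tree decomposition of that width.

Treewidth 1.
One such decomposition:
Bags: B1 = {2, 3}  B2 = {1, 2}  B3 = {3, 4}
Tree: B1–B2, B1–B3

The largest bag has 2 vertices, giving width 1; this decomposition certifies tw(G) ≤ 1. Any graph with an edge has treewidth ≥ 1, and G has the edge 2–3. The upper and lower bounds meet at 1, so that is the treewidth.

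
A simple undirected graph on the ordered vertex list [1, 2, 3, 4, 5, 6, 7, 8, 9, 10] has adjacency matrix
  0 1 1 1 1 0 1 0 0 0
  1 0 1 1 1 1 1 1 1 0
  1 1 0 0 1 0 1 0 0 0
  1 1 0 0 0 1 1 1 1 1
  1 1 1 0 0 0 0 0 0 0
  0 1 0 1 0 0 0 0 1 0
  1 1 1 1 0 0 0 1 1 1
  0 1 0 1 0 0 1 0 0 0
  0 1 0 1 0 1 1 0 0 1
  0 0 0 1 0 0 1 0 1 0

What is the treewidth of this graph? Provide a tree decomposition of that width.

Every bag has size at most 4, so the width is 4 − 1 = 3 and tw(G) ≤ 3. On the other hand G contains the 4-clique {1, 2, 3, 5}. A clique must lie in a single bag of any decomposition, so no decomposition can have width below 3. The upper and lower bounds meet at 3, so that is the treewidth.

Treewidth 3.
Bags: B1 = {2, 4, 7, 9}  B2 = {1, 2, 4, 7}  B3 = {4, 7, 9, 10}  B4 = {1, 2, 3, 7}  B5 = {1, 2, 3, 5}  B6 = {2, 4, 7, 8}  B7 = {2, 4, 6, 9}
Tree: B1–B2, B1–B3, B2–B4, B4–B5, B2–B6, B1–B7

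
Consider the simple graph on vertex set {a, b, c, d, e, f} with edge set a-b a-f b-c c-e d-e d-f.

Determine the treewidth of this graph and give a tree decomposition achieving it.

Treewidth 2.
One optimal decomposition is:
Bags: B1 = {b, c, e}  B2 = {a, b, e}  B3 = {a, e, f}  B4 = {d, e, f}
Tree: B1–B2, B2–B3, B3–B4

The largest bag has 3 vertices, giving width 2; this decomposition certifies tw(G) ≤ 2. For the lower bound, G contains the cycle e–c–b–a–f–d–e, so G is not a forest; only forests have treewidth ≤ 1, hence tw(G) ≥ 2. Hence tw(G) = 2 exactly.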